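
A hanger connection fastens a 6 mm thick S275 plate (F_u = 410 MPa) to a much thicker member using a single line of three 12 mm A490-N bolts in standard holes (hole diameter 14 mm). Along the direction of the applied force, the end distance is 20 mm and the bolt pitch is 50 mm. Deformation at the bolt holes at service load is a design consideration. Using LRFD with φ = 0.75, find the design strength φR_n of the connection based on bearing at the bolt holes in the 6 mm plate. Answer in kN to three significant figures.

135 kN

Per bolt r_n = 1.2 l_c t F_u ≤ 2.4 d t F_u; upper limit = 2.4 × 12 × 6 × 410 / 1000 = 70.85 kN.
Edge bolt: l_c = 20 − 14/2 = 13 mm → 1.2 × 13 × 6 × 410 / 1000 = 38.38 → r_n = 38.38 kN.
Interior bolts: l_c = 50 − 14 = 36 mm → 1.2 × 36 × 6 × 410 / 1000 = 106.3 → r_n = 70.85 kN.
R_n = 1 × 38.38 + 2 × 70.85 = 180.1 kN.
Design strength φR_n = 0.75 × 180.1 = 135 kN.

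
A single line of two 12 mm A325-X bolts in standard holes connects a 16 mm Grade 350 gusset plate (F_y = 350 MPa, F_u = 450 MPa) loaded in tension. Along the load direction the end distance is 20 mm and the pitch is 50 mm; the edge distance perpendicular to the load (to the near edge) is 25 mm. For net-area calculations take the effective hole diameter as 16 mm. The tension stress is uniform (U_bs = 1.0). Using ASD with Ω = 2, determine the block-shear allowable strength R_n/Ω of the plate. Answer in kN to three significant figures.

Shear plane L_v = 20 + 1·50 = 70 mm; A_gv = 70 × 16 = 1120 mm².
A_nv = (70 − 1.5·16) × 16 = 736 mm².
A_nt = (25 − 0.5·16) × 16 = 272 mm².
0.6 F_u A_nv = 198.7 kN; 0.6 F_y A_gv = 235.2 kN → shear rupture governs the shear term.
R_n = 198.7 + 1.0 × 450 × 272 / 1000 = 321.1 kN.
Allowable strength R_n/Ω = 321.1 / 2 = 161 kN.

161 kN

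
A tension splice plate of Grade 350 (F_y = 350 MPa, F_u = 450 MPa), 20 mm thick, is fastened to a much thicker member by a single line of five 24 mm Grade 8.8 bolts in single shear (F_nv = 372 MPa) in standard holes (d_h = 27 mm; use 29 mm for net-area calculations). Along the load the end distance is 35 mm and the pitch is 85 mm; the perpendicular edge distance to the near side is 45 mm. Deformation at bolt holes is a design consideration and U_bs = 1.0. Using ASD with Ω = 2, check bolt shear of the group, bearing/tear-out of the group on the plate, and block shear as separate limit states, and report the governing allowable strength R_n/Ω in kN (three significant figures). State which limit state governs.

421 kN (bolt shear governs)

Bolt shear: A_b = π·24²/4 = 452.4 mm²; R_n = 372 × 452.4 × 5 × 1 / 1000 = 841.4 kN → 841.4 / 2 = 421 kN.
Bearing: edge l_c = 21.5, r_n = 232.2 kN; interior l_c = 58, r_n = 518.4 kN; R_n = 232.2 + 4·518.4 = 2306 kN → 1150 kN.
Block shear: A_gv = 7500, A_nv = 4890, A_nt = 610 mm²; R_n = min(0.6F_uA_nv, 0.6F_yA_gv) + U_bs·F_u·A_nt = 1595 kN → 797 kN.
Bolt shear governs: 421 kN.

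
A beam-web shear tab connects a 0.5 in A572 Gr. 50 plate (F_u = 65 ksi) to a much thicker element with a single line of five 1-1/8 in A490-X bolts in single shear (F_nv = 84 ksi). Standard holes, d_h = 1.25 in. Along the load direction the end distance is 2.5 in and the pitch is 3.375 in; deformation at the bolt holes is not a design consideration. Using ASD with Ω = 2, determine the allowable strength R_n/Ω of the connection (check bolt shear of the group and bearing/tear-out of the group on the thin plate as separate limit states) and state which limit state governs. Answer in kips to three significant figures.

Bolt shear: A_b = π·1.125²/4 = 0.994 in²; R_n = 84 × 0.994 × 5 × 1 = 417.5 kips → 417.5 / 2 = 209 kips.
Bearing (1.5 l_c t F_u ≤ 3.0 d t F_u): upper limit = 3.0·1.125·0.5·65 = 109.7 kips.
  Edge l_c = 2.5 − 1.25/2 = 1.875 → r_n = 91.41 kips; interior l_c = 3.375 − 1.25 = 2.125 → r_n = 103.6 kips.
  R_n,bearing = 1·91.41 + 4·103.6 = 505.8 kips → 505.8 / 2 = 253 kips.
Bolt shear governs: 209 kips.

209 kips (bolt shear governs)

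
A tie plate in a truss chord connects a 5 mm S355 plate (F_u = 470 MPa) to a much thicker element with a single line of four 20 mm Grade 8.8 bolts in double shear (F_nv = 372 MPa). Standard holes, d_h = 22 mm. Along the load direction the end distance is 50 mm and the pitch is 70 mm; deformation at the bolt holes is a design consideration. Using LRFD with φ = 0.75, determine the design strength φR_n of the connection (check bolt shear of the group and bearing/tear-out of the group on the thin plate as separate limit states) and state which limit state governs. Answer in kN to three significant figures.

336 kN (bearing governs)

Bolt shear: A_b = π·20²/4 = 314.2 mm²; R_n = 372 × 314.2 × 4 × 2 / 1000 = 934.9 kN → 0.75 × 934.9 = 701 kN.
Bearing (1.2 l_c t F_u ≤ 2.4 d t F_u): upper limit = 2.4·20·5·470 / 1000 = 112.8 kN.
  Edge l_c = 50 − 22/2 = 39 → r_n = 110 kN; interior l_c = 70 − 22 = 48 → r_n = 112.8 kN.
  R_n,bearing = 1·110 + 3·112.8 = 448.4 kN → 0.75 × 448.4 = 336 kN.
Bearing governs: 336 kN.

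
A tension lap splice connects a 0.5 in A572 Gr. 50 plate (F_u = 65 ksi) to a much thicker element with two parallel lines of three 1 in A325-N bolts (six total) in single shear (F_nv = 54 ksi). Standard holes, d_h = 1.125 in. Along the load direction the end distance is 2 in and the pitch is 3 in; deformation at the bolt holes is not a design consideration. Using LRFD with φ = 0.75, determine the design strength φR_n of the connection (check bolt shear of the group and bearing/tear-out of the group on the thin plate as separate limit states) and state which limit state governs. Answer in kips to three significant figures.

Bolt shear: A_b = π·1²/4 = 0.7854 in²; R_n = 54 × 0.7854 × 6 × 1 = 254.5 kips → 0.75 × 254.5 = 191 kips.
Bearing (1.5 l_c t F_u ≤ 3.0 d t F_u): upper limit = 3.0·1·0.5·65 = 97.5 kips.
  Edge l_c = 2 − 1.125/2 = 1.438 → r_n = 70.08 kips; interior l_c = 3 − 1.125 = 1.875 → r_n = 91.41 kips.
  R_n,bearing = 2·70.08 + 4·91.41 = 505.8 kips → 0.75 × 505.8 = 379 kips.
Bolt shear governs: 191 kips.

191 kips (bolt shear governs)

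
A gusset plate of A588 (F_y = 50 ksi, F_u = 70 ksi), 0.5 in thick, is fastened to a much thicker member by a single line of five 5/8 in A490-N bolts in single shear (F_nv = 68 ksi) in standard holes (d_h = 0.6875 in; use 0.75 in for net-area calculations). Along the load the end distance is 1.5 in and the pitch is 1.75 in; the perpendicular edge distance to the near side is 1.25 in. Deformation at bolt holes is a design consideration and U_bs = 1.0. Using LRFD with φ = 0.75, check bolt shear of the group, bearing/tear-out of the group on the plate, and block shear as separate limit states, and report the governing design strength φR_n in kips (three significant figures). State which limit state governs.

78.2 kips (bolt shear governs)

Bolt shear: A_b = π·0.625²/4 = 0.3068 in²; R_n = 68 × 0.3068 × 5 × 1 = 104.3 kips → 0.75 × 104.3 = 78.2 kips.
Bearing: edge l_c = 1.156, r_n = 48.56 kips; interior l_c = 1.062, r_n = 44.62 kips; R_n = 48.56 + 4·44.62 = 227.1 kips → 170 kips.
Block shear: A_gv = 4.25, A_nv = 2.562, A_nt = 0.4375 in²; R_n = min(0.6F_uA_nv, 0.6F_yA_gv) + U_bs·F_u·A_nt = 138.2 kips → 104 kips.
Bolt shear governs: 78.2 kips.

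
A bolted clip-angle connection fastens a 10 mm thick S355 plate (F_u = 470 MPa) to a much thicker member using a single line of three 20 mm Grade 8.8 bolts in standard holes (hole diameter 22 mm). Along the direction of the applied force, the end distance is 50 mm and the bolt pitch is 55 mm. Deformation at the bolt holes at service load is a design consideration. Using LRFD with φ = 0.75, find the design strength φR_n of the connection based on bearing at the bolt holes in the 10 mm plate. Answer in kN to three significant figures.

444 kN

Per bolt r_n = 1.2 l_c t F_u ≤ 2.4 d t F_u; upper limit = 2.4 × 20 × 10 × 470 / 1000 = 225.6 kN.
Edge bolt: l_c = 50 − 22/2 = 39 mm → 1.2 × 39 × 10 × 470 / 1000 = 220 → r_n = 220 kN.
Interior bolts: l_c = 55 − 22 = 33 mm → 1.2 × 33 × 10 × 470 / 1000 = 186.1 → r_n = 186.1 kN.
R_n = 1 × 220 + 2 × 186.1 = 592.2 kN.
Design strength φR_n = 0.75 × 592.2 = 444 kN.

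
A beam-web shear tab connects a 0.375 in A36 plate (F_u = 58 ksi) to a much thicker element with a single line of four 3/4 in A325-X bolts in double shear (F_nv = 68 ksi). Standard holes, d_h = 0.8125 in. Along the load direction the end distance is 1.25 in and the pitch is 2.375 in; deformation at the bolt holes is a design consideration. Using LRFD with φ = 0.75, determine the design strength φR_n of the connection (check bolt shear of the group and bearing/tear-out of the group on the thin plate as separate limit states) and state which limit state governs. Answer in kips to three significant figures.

105 kips (bearing governs)

Bolt shear: A_b = π·0.75²/4 = 0.4418 in²; R_n = 68 × 0.4418 × 4 × 2 = 240.3 kips → 0.75 × 240.3 = 180 kips.
Bearing (1.2 l_c t F_u ≤ 2.4 d t F_u): upper limit = 2.4·0.75·0.375·58 = 39.15 kips.
  Edge l_c = 1.25 − 0.8125/2 = 0.8438 → r_n = 22.02 kips; interior l_c = 2.375 − 0.8125 = 1.562 → r_n = 39.15 kips.
  R_n,bearing = 1·22.02 + 3·39.15 = 139.5 kips → 0.75 × 139.5 = 105 kips.
Bearing governs: 105 kips.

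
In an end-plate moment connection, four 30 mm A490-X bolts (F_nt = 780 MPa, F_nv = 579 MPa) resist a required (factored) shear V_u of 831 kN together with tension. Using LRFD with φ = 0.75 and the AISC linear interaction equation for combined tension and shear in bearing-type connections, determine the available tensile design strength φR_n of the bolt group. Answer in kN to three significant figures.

A_b = π·30²/4 = 706.9 mm²; f_rv = 831 × 1000 / (4 × 706.9) = 293.9 MPa.
F'_nt = 1.3 F_nt − (F_nt / φF_nv) f_rv = 1.3·780 − (780/(0.75·579))·293.9 = 486.1 MPa, capped at F_nt → F'_nt = 486.1 MPa.
R_n = F'_nt · A_b · n = 486.1 × 706.9 × 4 / 1000 = 1374 kN.
Design strength φR_n = 0.75 × 1374 = 1030 kN.

1030 kN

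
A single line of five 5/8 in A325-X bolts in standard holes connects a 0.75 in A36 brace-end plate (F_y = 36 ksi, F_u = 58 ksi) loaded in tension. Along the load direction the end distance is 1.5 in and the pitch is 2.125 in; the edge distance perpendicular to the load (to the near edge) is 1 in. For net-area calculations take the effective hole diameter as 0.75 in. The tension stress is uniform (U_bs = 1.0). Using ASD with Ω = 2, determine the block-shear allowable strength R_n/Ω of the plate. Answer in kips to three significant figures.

Shear plane L_v = 1.5 + 4·2.125 = 10 in; A_gv = 10 × 0.75 = 7.5 in².
A_nv = (10 − 4.5·0.75) × 0.75 = 4.969 in².
A_nt = (1 − 0.5·0.75) × 0.75 = 0.4688 in².
0.6 F_u A_nv = 172.9 kips; 0.6 F_y A_gv = 162 kips → shear yielding governs the shear term.
R_n = 162 + 1.0 × 58 × 0.4688 = 189.2 kips.
Allowable strength R_n/Ω = 189.2 / 2 = 94.6 kips.

94.6 kips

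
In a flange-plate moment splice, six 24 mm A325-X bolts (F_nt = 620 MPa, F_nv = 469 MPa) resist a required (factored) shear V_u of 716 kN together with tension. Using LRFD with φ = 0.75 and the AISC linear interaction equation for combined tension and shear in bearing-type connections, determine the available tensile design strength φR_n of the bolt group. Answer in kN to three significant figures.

694 kN

A_b = π·24²/4 = 452.4 mm²; f_rv = 716 × 1000 / (6 × 452.4) = 263.8 MPa.
F'_nt = 1.3 F_nt − (F_nt / φF_nv) f_rv = 1.3·620 − (620/(0.75·469))·263.8 = 341 MPa, capped at F_nt → F'_nt = 341 MPa.
R_n = F'_nt · A_b · n = 341 × 452.4 × 6 / 1000 = 925.7 kN.
Design strength φR_n = 0.75 × 925.7 = 694 kN.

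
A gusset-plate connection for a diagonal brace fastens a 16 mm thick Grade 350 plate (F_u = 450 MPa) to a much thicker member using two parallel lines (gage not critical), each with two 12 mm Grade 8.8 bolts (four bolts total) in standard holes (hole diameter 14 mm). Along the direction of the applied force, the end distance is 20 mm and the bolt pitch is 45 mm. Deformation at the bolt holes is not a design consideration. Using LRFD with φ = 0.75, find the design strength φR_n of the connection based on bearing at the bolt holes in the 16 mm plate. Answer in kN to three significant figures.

599 kN

Per bolt r_n = 1.5 l_c t F_u ≤ 3.0 d t F_u; upper limit = 3.0 × 12 × 16 × 450 / 1000 = 259.2 kN.
Edge bolt: l_c = 20 − 14/2 = 13 mm → 1.5 × 13 × 16 × 450 / 1000 = 140.4 → r_n = 140.4 kN.
Interior bolts: l_c = 45 − 14 = 31 mm → 1.5 × 31 × 16 × 450 / 1000 = 334.8 → r_n = 259.2 kN.
R_n = 2 × 140.4 + 2 × 259.2 = 799.2 kN.
Design strength φR_n = 0.75 × 799.2 = 599 kN.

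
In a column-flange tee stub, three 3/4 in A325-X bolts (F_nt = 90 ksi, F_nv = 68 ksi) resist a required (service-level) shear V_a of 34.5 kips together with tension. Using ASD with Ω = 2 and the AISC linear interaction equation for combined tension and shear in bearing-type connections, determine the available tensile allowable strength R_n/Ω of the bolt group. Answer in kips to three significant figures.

31.9 kips

A_b = π·0.75²/4 = 0.4418 in²; f_rv = 34.5 / (3 × 0.4418) = 26.03 ksi.
F'_nt = 1.3 F_nt − (Ω F_nt / F_nv) f_rv = 1.3·90 − (2·90/68)·26.03 = 48.1 ksi, capped at F_nt → F'_nt = 48.1 ksi.
R_n = F'_nt · A_b · n = 48.1 × 0.4418 × 3 = 63.74 kips.
Allowable strength R_n/Ω = 63.74 / 2 = 31.9 kips.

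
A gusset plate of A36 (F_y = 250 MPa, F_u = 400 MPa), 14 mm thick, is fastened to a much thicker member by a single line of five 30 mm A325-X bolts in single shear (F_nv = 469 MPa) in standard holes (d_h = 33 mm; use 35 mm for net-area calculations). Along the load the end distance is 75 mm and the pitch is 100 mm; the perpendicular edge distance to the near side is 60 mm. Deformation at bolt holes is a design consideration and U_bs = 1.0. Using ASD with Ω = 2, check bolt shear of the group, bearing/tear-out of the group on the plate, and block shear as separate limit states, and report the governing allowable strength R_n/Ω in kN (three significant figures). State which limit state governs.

618 kN (block shear governs)

Bolt shear: A_b = π·30²/4 = 706.9 mm²; R_n = 469 × 706.9 × 5 × 1 / 1000 = 1658 kN → 1658 / 2 = 829 kN.
Bearing: edge l_c = 58.5, r_n = 393.1 kN; interior l_c = 67, r_n = 403.2 kN; R_n = 393.1 + 4·403.2 = 2006 kN → 1000 kN.
Block shear: A_gv = 6650, A_nv = 4445, A_nt = 595 mm²; R_n = min(0.6F_uA_nv, 0.6F_yA_gv) + U_bs·F_u·A_nt = 1236 kN → 618 kN.
Block shear governs: 618 kN.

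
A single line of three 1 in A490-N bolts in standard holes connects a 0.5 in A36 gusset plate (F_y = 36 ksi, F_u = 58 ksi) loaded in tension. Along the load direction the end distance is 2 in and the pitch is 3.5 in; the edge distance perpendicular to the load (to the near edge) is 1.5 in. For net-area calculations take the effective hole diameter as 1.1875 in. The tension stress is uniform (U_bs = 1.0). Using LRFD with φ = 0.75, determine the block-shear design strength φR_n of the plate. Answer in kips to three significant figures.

92.6 kips

Shear plane L_v = 2 + 2·3.5 = 9 in; A_gv = 9 × 0.5 = 4.5 in².
A_nv = (9 − 2.5·1.1875) × 0.5 = 3.016 in².
A_nt = (1.5 − 0.5·1.1875) × 0.5 = 0.4531 in².
0.6 F_u A_nv = 104.9 kips; 0.6 F_y A_gv = 97.2 kips → shear yielding governs the shear term.
R_n = 97.2 + 1.0 × 58 × 0.4531 = 123.5 kips.
Design strength φR_n = 0.75 × 123.5 = 92.6 kips.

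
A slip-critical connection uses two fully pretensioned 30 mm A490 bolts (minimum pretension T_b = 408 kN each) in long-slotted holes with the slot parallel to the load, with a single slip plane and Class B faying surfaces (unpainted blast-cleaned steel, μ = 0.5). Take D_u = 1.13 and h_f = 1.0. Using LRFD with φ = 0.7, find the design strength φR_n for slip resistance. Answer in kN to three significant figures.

R_n = μ · D_u · h_f · T_b · n_s · n_b = 0.5 × 1.13 × 1.0 × 408 × 1 × 2 = 461 kN.
Design strength φR_n = 0.7 × 461 = 323 kN.

323 kN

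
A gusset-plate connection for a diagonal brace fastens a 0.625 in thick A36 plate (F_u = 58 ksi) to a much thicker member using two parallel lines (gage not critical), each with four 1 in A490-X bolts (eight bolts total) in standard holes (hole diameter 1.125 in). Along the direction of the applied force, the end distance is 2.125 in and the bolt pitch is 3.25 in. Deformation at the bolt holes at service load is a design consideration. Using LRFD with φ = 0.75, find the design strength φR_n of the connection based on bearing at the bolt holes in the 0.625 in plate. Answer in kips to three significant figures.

493 kips

Per bolt r_n = 1.2 l_c t F_u ≤ 2.4 d t F_u; upper limit = 2.4 × 1 × 0.625 × 58 = 87 kips.
Edge bolt: l_c = 2.125 − 1.125/2 = 1.562 in → 1.2 × 1.562 × 0.625 × 58 = 67.97 → r_n = 67.97 kips.
Interior bolts: l_c = 3.25 − 1.125 = 2.125 in → 1.2 × 2.125 × 0.625 × 58 = 92.44 → r_n = 87 kips.
R_n = 2 × 67.97 + 6 × 87 = 657.9 kips.
Design strength φR_n = 0.75 × 657.9 = 493 kips.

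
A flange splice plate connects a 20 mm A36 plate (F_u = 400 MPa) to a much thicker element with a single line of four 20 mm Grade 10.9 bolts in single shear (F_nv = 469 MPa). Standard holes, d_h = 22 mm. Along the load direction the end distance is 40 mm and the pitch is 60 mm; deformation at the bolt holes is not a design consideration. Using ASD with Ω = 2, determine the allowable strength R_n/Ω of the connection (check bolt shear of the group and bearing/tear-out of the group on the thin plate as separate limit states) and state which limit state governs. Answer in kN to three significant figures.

295 kN (bolt shear governs)

Bolt shear: A_b = π·20²/4 = 314.2 mm²; R_n = 469 × 314.2 × 4 × 1 / 1000 = 589.4 kN → 589.4 / 2 = 295 kN.
Bearing (1.5 l_c t F_u ≤ 3.0 d t F_u): upper limit = 3.0·20·20·400 / 1000 = 480 kN.
  Edge l_c = 40 − 22/2 = 29 → r_n = 348 kN; interior l_c = 60 − 22 = 38 → r_n = 456 kN.
  R_n,bearing = 1·348 + 3·456 = 1716 kN → 1716 / 2 = 858 kN.
Bolt shear governs: 295 kN.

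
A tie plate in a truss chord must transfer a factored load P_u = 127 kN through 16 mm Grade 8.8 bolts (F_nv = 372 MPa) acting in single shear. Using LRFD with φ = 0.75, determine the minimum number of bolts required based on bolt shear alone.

3 bolts

A_b = π·16²/4 = 201.1 mm².
Per-bolt design strength φR_n = 0.75 × 372 × 201.1 × 1 / 1000 = 56.1 kN.
n ≥ 127 / 56.1 = 2.264 → use 3 bolts.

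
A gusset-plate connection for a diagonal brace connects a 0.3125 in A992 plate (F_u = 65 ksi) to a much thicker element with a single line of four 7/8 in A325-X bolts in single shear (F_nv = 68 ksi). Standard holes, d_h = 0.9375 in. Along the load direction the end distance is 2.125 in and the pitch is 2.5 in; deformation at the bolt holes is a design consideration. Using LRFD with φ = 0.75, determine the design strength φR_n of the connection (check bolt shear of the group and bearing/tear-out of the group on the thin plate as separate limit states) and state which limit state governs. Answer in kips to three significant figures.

Bolt shear: A_b = π·0.875²/4 = 0.6013 in²; R_n = 68 × 0.6013 × 4 × 1 = 163.6 kips → 0.75 × 163.6 = 123 kips.
Bearing (1.2 l_c t F_u ≤ 2.4 d t F_u): upper limit = 2.4·0.875·0.3125·65 = 42.66 kips.
  Edge l_c = 2.125 − 0.9375/2 = 1.656 → r_n = 40.37 kips; interior l_c = 2.5 − 0.9375 = 1.562 → r_n = 38.09 kips.
  R_n,bearing = 1·40.37 + 3·38.09 = 154.6 kips → 0.75 × 154.6 = 116 kips.
Bearing governs: 116 kips.

116 kips (bearing governs)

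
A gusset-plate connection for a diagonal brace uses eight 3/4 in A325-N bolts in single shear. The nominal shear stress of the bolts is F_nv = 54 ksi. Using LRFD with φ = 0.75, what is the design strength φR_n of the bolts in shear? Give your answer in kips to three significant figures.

143 kips

A_b = π × 0.75² / 4 = 0.4418 in².
R_n = F_nv · A_b · n · n_s = 54 × 0.4418 × 8 × 1 = 190.9 kips.
Design strength φR_n = 0.75 × 190.9 = 143 kips.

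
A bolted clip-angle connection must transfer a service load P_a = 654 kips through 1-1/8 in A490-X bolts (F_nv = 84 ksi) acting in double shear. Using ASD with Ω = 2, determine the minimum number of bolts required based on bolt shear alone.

A_b = π·1.125²/4 = 0.994 in².
Per-bolt allowable strength R_n/Ω = 84 × 0.994 × 2 / 2 = 83.5 kips.
n ≥ 654 / 83.5 = 7.833 → use 8 bolts.

8 bolts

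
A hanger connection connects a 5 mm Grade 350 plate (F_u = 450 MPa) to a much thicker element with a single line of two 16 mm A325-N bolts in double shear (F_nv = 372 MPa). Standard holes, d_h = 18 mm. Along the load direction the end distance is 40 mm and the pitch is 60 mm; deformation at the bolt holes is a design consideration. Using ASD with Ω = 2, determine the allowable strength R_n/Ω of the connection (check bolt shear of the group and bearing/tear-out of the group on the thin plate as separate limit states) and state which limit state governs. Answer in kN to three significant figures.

Bolt shear: A_b = π·16²/4 = 201.1 mm²; R_n = 372 × 201.1 × 2 × 2 / 1000 = 299.2 kN → 299.2 / 2 = 150 kN.
Bearing (1.2 l_c t F_u ≤ 2.4 d t F_u): upper limit = 2.4·16·5·450 / 1000 = 86.4 kN.
  Edge l_c = 40 − 18/2 = 31 → r_n = 83.7 kN; interior l_c = 60 − 18 = 42 → r_n = 86.4 kN.
  R_n,bearing = 1·83.7 + 1·86.4 = 170.1 kN → 170.1 / 2 = 85 kN.
Bearing governs: 85 kN.

85 kN (bearing governs)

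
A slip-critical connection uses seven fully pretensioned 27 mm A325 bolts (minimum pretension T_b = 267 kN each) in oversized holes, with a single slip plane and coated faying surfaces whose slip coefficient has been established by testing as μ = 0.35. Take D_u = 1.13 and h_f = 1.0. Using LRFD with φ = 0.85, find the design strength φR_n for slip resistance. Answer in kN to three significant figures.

R_n = μ · D_u · h_f · T_b · n_s · n_b = 0.35 × 1.13 × 1.0 × 267 × 1 × 7 = 739.2 kN.
Design strength φR_n = 0.85 × 739.2 = 628 kN.

628 kN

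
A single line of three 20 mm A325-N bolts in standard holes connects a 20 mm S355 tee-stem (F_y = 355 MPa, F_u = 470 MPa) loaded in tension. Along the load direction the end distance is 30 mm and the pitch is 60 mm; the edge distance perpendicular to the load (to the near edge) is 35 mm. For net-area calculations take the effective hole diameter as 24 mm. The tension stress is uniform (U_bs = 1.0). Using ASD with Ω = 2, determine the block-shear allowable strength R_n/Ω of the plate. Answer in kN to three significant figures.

Shear plane L_v = 30 + 2·60 = 150 mm; A_gv = 150 × 20 = 3000 mm².
A_nv = (150 − 2.5·24) × 20 = 1800 mm².
A_nt = (35 − 0.5·24) × 20 = 460 mm².
0.6 F_u A_nv = 507.6 kN; 0.6 F_y A_gv = 639 kN → shear rupture governs the shear term.
R_n = 507.6 + 1.0 × 470 × 460 / 1000 = 723.8 kN.
Allowable strength R_n/Ω = 723.8 / 2 = 362 kN.

362 kN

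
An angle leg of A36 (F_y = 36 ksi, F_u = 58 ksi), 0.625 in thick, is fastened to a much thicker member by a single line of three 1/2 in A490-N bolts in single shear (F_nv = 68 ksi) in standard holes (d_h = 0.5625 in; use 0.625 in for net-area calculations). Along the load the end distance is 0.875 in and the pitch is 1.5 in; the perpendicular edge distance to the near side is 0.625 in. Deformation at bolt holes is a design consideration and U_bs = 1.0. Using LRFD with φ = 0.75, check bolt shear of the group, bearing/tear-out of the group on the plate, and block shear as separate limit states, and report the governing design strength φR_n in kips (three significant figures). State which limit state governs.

30 kips (bolt shear governs)

Bolt shear: A_b = π·0.5²/4 = 0.1963 in²; R_n = 68 × 0.1963 × 3 × 1 = 40.06 kips → 0.75 × 40.06 = 30 kips.
Bearing: edge l_c = 0.5938, r_n = 25.83 kips; interior l_c = 0.9375, r_n = 40.78 kips; R_n = 25.83 + 2·40.78 = 107.4 kips → 80.5 kips.
Block shear: A_gv = 2.422, A_nv = 1.445, A_nt = 0.1953 in²; R_n = min(0.6F_uA_nv, 0.6F_yA_gv) + U_bs·F_u·A_nt = 61.62 kips → 46.2 kips.
Bolt shear governs: 30 kips.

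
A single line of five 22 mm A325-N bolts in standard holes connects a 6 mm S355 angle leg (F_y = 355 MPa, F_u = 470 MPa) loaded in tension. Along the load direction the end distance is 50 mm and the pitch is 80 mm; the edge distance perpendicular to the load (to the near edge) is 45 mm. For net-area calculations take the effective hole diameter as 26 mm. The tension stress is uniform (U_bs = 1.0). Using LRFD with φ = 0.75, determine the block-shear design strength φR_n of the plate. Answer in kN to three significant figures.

Shear plane L_v = 50 + 4·80 = 370 mm; A_gv = 370 × 6 = 2220 mm².
A_nv = (370 − 4.5·26) × 6 = 1518 mm².
A_nt = (45 − 0.5·26) × 6 = 192 mm².
0.6 F_u A_nv = 428.1 kN; 0.6 F_y A_gv = 472.9 kN → shear rupture governs the shear term.
R_n = 428.1 + 1.0 × 470 × 192 / 1000 = 518.3 kN.
Design strength φR_n = 0.75 × 518.3 = 389 kN.

389 kN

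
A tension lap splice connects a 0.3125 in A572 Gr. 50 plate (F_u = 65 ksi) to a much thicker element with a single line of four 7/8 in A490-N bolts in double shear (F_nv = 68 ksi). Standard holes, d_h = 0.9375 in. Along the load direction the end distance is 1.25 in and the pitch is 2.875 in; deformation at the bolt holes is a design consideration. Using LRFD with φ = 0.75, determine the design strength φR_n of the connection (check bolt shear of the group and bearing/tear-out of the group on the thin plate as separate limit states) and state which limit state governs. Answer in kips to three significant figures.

Bolt shear: A_b = π·0.875²/4 = 0.6013 in²; R_n = 68 × 0.6013 × 4 × 2 = 327.1 kips → 0.75 × 327.1 = 245 kips.
Bearing (1.2 l_c t F_u ≤ 2.4 d t F_u): upper limit = 2.4·0.875·0.3125·65 = 42.66 kips.
  Edge l_c = 1.25 − 0.9375/2 = 0.7812 → r_n = 19.04 kips; interior l_c = 2.875 − 0.9375 = 1.938 → r_n = 42.66 kips.
  R_n,bearing = 1·19.04 + 3·42.66 = 147 kips → 0.75 × 147 = 110 kips.
Bearing governs: 110 kips.

110 kips (bearing governs)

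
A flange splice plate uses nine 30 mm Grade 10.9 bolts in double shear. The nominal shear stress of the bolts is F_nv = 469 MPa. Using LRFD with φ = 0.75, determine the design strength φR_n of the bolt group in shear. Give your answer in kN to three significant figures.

4480 kN

A_b = π × 30² / 4 = 706.9 mm².
R_n = F_nv · A_b · n · n_s = 469 × 706.9 × 9 × 2 / 1000 = 5967 kN.
Design strength φR_n = 0.75 × 5967 = 4480 kN.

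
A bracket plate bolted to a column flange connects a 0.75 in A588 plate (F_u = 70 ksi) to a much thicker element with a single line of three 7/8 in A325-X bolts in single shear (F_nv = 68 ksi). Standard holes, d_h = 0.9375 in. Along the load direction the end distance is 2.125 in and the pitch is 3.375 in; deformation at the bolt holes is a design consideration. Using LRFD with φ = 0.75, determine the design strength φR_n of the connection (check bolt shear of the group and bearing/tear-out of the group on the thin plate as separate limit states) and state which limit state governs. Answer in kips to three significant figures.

92 kips (bolt shear governs)

Bolt shear: A_b = π·0.875²/4 = 0.6013 in²; R_n = 68 × 0.6013 × 3 × 1 = 122.7 kips → 0.75 × 122.7 = 92 kips.
Bearing (1.2 l_c t F_u ≤ 2.4 d t F_u): upper limit = 2.4·0.875·0.75·70 = 110.3 kips.
  Edge l_c = 2.125 − 0.9375/2 = 1.656 → r_n = 104.3 kips; interior l_c = 3.375 − 0.9375 = 2.438 → r_n = 110.3 kips.
  R_n,bearing = 1·104.3 + 2·110.3 = 324.8 kips → 0.75 × 324.8 = 244 kips.
Bolt shear governs: 92 kips.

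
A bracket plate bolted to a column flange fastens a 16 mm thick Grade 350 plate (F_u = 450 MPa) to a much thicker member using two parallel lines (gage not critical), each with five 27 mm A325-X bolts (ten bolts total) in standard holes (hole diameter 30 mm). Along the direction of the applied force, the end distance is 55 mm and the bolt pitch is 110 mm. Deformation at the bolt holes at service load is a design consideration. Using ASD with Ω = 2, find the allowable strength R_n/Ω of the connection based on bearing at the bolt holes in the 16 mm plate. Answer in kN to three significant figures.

Per bolt r_n = 1.2 l_c t F_u ≤ 2.4 d t F_u; upper limit = 2.4 × 27 × 16 × 450 / 1000 = 466.6 kN.
Edge bolt: l_c = 55 − 30/2 = 40 mm → 1.2 × 40 × 16 × 450 / 1000 = 345.6 → r_n = 345.6 kN.
Interior bolts: l_c = 110 − 30 = 80 mm → 1.2 × 80 × 16 × 450 / 1000 = 691.2 → r_n = 466.6 kN.
R_n = 2 × 345.6 + 8 × 466.6 = 4424 kN.
Allowable strength R_n/Ω = 4424 / 2 = 2210 kN.

2210 kN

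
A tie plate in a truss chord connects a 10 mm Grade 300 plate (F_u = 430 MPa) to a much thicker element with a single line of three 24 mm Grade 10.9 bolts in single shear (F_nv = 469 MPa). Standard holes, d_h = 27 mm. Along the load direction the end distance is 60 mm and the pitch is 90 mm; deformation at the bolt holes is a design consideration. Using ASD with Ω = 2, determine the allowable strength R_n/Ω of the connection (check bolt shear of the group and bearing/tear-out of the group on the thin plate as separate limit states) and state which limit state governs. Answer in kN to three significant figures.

318 kN (bolt shear governs)

Bolt shear: A_b = π·24²/4 = 452.4 mm²; R_n = 469 × 452.4 × 3 × 1 / 1000 = 636.5 kN → 636.5 / 2 = 318 kN.
Bearing (1.2 l_c t F_u ≤ 2.4 d t F_u): upper limit = 2.4·24·10·430 / 1000 = 247.7 kN.
  Edge l_c = 60 − 27/2 = 46.5 → r_n = 239.9 kN; interior l_c = 90 − 27 = 63 → r_n = 247.7 kN.
  R_n,bearing = 1·239.9 + 2·247.7 = 735.3 kN → 735.3 / 2 = 368 kN.
Bolt shear governs: 318 kN.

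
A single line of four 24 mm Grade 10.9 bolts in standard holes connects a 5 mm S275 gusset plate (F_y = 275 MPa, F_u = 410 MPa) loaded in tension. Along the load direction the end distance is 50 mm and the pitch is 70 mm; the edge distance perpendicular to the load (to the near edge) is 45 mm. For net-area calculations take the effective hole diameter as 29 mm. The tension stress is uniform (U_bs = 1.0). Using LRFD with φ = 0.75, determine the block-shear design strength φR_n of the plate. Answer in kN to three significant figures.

193 kN

Shear plane L_v = 50 + 3·70 = 260 mm; A_gv = 260 × 5 = 1300 mm².
A_nv = (260 − 3.5·29) × 5 = 792.5 mm².
A_nt = (45 − 0.5·29) × 5 = 152.5 mm².
0.6 F_u A_nv = 195 kN; 0.6 F_y A_gv = 214.5 kN → shear rupture governs the shear term.
R_n = 195 + 1.0 × 410 × 152.5 / 1000 = 257.5 kN.
Design strength φR_n = 0.75 × 257.5 = 193 kN.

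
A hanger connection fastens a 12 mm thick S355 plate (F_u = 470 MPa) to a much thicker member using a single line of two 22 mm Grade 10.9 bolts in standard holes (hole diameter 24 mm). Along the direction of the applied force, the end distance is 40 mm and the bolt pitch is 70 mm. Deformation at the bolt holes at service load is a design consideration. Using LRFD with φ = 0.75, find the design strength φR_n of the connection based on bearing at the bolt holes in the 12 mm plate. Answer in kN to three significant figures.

365 kN

Per bolt r_n = 1.2 l_c t F_u ≤ 2.4 d t F_u; upper limit = 2.4 × 22 × 12 × 470 / 1000 = 297.8 kN.
Edge bolt: l_c = 40 − 24/2 = 28 mm → 1.2 × 28 × 12 × 470 / 1000 = 189.5 → r_n = 189.5 kN.
Interior bolts: l_c = 70 − 24 = 46 mm → 1.2 × 46 × 12 × 470 / 1000 = 311.3 → r_n = 297.8 kN.
R_n = 1 × 189.5 + 1 × 297.8 = 487.3 kN.
Design strength φR_n = 0.75 × 487.3 = 365 kN.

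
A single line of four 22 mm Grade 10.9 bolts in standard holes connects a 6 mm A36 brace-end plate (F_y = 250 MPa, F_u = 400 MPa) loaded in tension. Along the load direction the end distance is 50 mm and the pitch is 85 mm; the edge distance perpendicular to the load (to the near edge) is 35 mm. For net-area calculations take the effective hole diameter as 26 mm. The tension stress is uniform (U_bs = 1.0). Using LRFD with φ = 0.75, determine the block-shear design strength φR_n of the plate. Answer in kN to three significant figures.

Shear plane L_v = 50 + 3·85 = 305 mm; A_gv = 305 × 6 = 1830 mm².
A_nv = (305 − 3.5·26) × 6 = 1284 mm².
A_nt = (35 − 0.5·26) × 6 = 132 mm².
0.6 F_u A_nv = 308.2 kN; 0.6 F_y A_gv = 274.5 kN → shear yielding governs the shear term.
R_n = 274.5 + 1.0 × 400 × 132 / 1000 = 327.3 kN.
Design strength φR_n = 0.75 × 327.3 = 245 kN.

245 kN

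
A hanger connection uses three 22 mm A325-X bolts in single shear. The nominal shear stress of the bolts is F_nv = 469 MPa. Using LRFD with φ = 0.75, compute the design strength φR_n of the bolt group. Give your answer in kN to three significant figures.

401 kN

A_b = π × 22² / 4 = 380.1 mm².
R_n = F_nv · A_b · n · n_s = 469 × 380.1 × 3 × 1 / 1000 = 534.8 kN.
Design strength φR_n = 0.75 × 534.8 = 401 kN.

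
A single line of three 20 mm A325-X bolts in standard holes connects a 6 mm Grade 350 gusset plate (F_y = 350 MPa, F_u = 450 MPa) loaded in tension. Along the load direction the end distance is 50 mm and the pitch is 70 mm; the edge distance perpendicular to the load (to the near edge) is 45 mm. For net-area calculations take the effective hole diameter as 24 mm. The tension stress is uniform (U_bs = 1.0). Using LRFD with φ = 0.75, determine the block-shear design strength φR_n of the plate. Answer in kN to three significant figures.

Shear plane L_v = 50 + 2·70 = 190 mm; A_gv = 190 × 6 = 1140 mm².
A_nv = (190 − 2.5·24) × 6 = 780 mm².
A_nt = (45 − 0.5·24) × 6 = 198 mm².
0.6 F_u A_nv = 210.6 kN; 0.6 F_y A_gv = 239.4 kN → shear rupture governs the shear term.
R_n = 210.6 + 1.0 × 450 × 198 / 1000 = 299.7 kN.
Design strength φR_n = 0.75 × 299.7 = 225 kN.

225 kN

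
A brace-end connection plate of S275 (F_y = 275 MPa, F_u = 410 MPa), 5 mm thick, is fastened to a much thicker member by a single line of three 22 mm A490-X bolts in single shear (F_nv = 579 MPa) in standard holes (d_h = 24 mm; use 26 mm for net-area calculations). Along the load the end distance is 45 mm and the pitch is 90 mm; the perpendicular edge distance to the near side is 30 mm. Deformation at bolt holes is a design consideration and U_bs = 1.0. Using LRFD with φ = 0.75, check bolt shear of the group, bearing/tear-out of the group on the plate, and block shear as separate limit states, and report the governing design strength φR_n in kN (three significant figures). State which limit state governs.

165 kN (block shear governs)

Bolt shear: A_b = π·22²/4 = 380.1 mm²; R_n = 579 × 380.1 × 3 × 1 / 1000 = 660.3 kN → 0.75 × 660.3 = 495 kN.
Bearing: edge l_c = 33, r_n = 81.18 kN; interior l_c = 66, r_n = 108.2 kN; R_n = 81.18 + 2·108.2 = 297.7 kN → 223 kN.
Block shear: A_gv = 1125, A_nv = 800, A_nt = 85 mm²; R_n = min(0.6F_uA_nv, 0.6F_yA_gv) + U_bs·F_u·A_nt = 220.5 kN → 165 kN.
Block shear governs: 165 kN.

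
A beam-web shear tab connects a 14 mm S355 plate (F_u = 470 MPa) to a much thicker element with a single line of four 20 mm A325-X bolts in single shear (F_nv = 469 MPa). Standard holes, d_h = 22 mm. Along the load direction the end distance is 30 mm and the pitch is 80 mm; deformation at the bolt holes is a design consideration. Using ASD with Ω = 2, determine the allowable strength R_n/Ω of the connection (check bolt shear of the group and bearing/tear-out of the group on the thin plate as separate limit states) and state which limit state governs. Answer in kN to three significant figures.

Bolt shear: A_b = π·20²/4 = 314.2 mm²; R_n = 469 × 314.2 × 4 × 1 / 1000 = 589.4 kN → 589.4 / 2 = 295 kN.
Bearing (1.2 l_c t F_u ≤ 2.4 d t F_u): upper limit = 2.4·20·14·470 / 1000 = 315.8 kN.
  Edge l_c = 30 − 22/2 = 19 → r_n = 150 kN; interior l_c = 80 − 22 = 58 → r_n = 315.8 kN.
  R_n,bearing = 1·150 + 3·315.8 = 1098 kN → 1098 / 2 = 549 kN.
Bolt shear governs: 295 kN.

295 kN (bolt shear governs)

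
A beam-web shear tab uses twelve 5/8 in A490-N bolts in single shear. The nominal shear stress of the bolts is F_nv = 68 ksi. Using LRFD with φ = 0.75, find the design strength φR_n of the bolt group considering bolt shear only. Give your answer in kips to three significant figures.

A_b = π × 0.625² / 4 = 0.3068 in².
R_n = F_nv · A_b · n · n_s = 68 × 0.3068 × 12 × 1 = 250.3 kips.
Design strength φR_n = 0.75 × 250.3 = 188 kips.

188 kips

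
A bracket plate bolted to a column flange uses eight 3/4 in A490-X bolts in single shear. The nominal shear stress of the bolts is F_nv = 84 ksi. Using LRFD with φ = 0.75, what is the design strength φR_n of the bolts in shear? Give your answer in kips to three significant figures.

A_b = π × 0.75² / 4 = 0.4418 in².
R_n = F_nv · A_b · n · n_s = 84 × 0.4418 × 8 × 1 = 296.9 kips.
Design strength φR_n = 0.75 × 296.9 = 223 kips.

223 kips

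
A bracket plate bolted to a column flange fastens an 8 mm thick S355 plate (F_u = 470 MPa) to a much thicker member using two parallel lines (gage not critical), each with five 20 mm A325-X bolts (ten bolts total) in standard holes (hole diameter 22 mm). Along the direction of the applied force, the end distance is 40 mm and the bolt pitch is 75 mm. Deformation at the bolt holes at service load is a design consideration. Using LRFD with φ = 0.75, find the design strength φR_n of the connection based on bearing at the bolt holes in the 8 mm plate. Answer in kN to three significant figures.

Per bolt r_n = 1.2 l_c t F_u ≤ 2.4 d t F_u; upper limit = 2.4 × 20 × 8 × 470 / 1000 = 180.5 kN.
Edge bolt: l_c = 40 − 22/2 = 29 mm → 1.2 × 29 × 8 × 470 / 1000 = 130.8 → r_n = 130.8 kN.
Interior bolts: l_c = 75 − 22 = 53 mm → 1.2 × 53 × 8 × 470 / 1000 = 239.1 → r_n = 180.5 kN.
R_n = 2 × 130.8 + 8 × 180.5 = 1706 kN.
Design strength φR_n = 0.75 × 1706 = 1280 kN.

1280 kN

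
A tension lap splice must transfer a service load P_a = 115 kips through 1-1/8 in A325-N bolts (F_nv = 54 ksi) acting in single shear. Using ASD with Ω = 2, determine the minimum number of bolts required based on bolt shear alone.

5 bolts

A_b = π·1.125²/4 = 0.994 in².
Per-bolt allowable strength R_n/Ω = 54 × 0.994 × 1 / 2 = 26.84 kips.
n ≥ 115 / 26.84 = 4.285 → use 5 bolts.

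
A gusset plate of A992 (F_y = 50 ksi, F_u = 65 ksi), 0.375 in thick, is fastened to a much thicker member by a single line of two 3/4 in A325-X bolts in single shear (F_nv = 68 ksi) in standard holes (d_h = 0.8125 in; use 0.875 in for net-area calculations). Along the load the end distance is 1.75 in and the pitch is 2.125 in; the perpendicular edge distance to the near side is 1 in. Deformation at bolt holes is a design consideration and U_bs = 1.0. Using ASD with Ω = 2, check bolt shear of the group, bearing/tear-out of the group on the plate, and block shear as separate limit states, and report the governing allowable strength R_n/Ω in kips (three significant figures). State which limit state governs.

Bolt shear: A_b = π·0.75²/4 = 0.4418 in²; R_n = 68 × 0.4418 × 2 × 1 = 60.08 kips → 60.08 / 2 = 30 kips.
Bearing: edge l_c = 1.344, r_n = 39.3 kips; interior l_c = 1.312, r_n = 38.39 kips; R_n = 39.3 + 1·38.39 = 77.7 kips → 38.8 kips.
Block shear: A_gv = 1.453, A_nv = 0.9609, A_nt = 0.2109 in²; R_n = min(0.6F_uA_nv, 0.6F_yA_gv) + U_bs·F_u·A_nt = 51.19 kips → 25.6 kips.
Block shear governs: 25.6 kips.

25.6 kips (block shear governs)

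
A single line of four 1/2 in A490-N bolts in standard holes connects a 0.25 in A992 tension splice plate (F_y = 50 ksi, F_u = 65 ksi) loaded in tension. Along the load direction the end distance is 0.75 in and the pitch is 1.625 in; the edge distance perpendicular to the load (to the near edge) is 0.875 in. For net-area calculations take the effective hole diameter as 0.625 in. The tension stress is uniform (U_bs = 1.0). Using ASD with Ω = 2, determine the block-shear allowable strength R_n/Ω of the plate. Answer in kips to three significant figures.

21.3 kips

Shear plane L_v = 0.75 + 3·1.625 = 5.625 in; A_gv = 5.625 × 0.25 = 1.406 in².
A_nv = (5.625 − 3.5·0.625) × 0.25 = 0.8594 in².
A_nt = (0.875 − 0.5·0.625) × 0.25 = 0.1406 in².
0.6 F_u A_nv = 33.52 kips; 0.6 F_y A_gv = 42.19 kips → shear rupture governs the shear term.
R_n = 33.52 + 1.0 × 65 × 0.1406 = 42.66 kips.
Allowable strength R_n/Ω = 42.66 / 2 = 21.3 kips.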